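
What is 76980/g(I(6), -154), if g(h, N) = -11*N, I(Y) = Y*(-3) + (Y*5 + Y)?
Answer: 38490/847 ≈ 45.443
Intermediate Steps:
I(Y) = 3*Y (I(Y) = -3*Y + (5*Y + Y) = -3*Y + 6*Y = 3*Y)
76980/g(I(6), -154) = 76980/((-11*(-154))) = 76980/1694 = 76980*(1/1694) = 38490/847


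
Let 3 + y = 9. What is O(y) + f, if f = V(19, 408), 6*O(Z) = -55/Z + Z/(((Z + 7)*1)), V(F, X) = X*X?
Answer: 77904473/468 ≈ 1.6646e+5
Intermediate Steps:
y = 6 (y = -3 + 9 = 6)
V(F, X) = X²
O(Z) = -55/(6*Z) + Z/(6*(7 + Z)) (O(Z) = (-55/Z + Z/(((Z + 7)*1)))/6 = (-55/Z + Z/(((7 + Z)*1)))/6 = (-55/Z + Z/(7 + Z))/6 = -55/(6*Z) + Z/(6*(7 + Z)))
f = 166464 (f = 408² = 166464)
O(y) + f = (⅙)*(-385 + 6² - 55*6)/(6*(7 + 6)) + 166464 = (⅙)*(⅙)*(-385 + 36 - 330)/13 + 166464 = (⅙)*(⅙)*(1/13)*(-679) + 166464 = -679/468 + 166464 = 77904473/468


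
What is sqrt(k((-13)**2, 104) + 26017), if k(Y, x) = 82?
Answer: sqrt(26099) ≈ 161.55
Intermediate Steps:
sqrt(k((-13)**2, 104) + 26017) = sqrt(82 + 26017) = sqrt(26099)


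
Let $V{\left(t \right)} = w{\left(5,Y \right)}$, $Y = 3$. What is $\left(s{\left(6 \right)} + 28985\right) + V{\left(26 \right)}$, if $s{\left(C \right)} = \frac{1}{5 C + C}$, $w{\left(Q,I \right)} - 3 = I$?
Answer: $\frac{1043677}{36} \approx 28991.0$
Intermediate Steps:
$w{\left(Q,I \right)} = 3 + I$
$s{\left(C \right)} = \frac{1}{6 C}$
$V{\left(t \right)} = 6$ ($V{\left(t \right)} = 3 + 3 = 6$)
$\left(s{\left(6 \right)} + 28985\right) + V{\left(26 \right)} = \left(\frac{1}{6 \cdot 6} + 28985\right) + 6 = \left(\frac{1}{6} \cdot \frac{1}{6} + 28985\right) + 6 = \left(\frac{1}{36} + 28985\right) + 6 = \frac{1043461}{36} + 6 = \frac{1043677}{36}$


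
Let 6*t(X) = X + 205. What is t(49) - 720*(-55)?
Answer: 118927/3 ≈ 39642.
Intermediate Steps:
t(X) = 205/6 + X/6 (t(X) = (X + 205)/6 = (205 + X)/6 = 205/6 + X/6)
t(49) - 720*(-55) = (205/6 + (⅙)*49) - 720*(-55) = (205/6 + 49/6) - 1*(-39600) = 127/3 + 39600 = 118927/3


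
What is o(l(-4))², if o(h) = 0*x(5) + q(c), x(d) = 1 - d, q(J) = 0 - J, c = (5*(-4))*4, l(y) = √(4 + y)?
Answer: 6400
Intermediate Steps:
c = -80 (c = -20*4 = -80)
q(J) = -J
o(h) = 80 (o(h) = 0*(1 - 1*5) - 1*(-80) = 0*(1 - 5) + 80 = 0*(-4) + 80 = 0 + 80 = 80)
o(l(-4))² = 80² = 6400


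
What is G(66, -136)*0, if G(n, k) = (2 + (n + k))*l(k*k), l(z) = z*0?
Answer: 0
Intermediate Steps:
l(z) = 0
G(n, k) = 0 (G(n, k) = (2 + (n + k))*0 = (2 + (k + n))*0 = (2 + k + n)*0 = 0)
G(66, -136)*0 = 0*0 = 0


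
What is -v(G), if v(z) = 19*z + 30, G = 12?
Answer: -258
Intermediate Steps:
v(z) = 30 + 19*z
-v(G) = -(30 + 19*12) = -(30 + 228) = -1*258 = -258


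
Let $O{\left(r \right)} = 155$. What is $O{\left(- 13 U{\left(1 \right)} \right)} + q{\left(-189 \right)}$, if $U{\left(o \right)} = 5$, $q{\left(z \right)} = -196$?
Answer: $-41$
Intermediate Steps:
$O{\left(- 13 U{\left(1 \right)} \right)} + q{\left(-189 \right)} = 155 - 196 = -41$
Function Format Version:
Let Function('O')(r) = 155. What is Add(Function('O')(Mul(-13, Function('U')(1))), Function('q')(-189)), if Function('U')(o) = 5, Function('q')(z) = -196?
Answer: -41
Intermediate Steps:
Add(Function('O')(Mul(-13, Function('U')(1))), Function('q')(-189)) = Add(155, -196) = -41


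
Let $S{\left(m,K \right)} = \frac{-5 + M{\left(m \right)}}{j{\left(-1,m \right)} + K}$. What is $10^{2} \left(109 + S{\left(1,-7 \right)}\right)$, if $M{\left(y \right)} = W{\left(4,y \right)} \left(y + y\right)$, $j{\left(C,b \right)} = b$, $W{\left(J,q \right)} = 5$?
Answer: $\frac{32450}{3} \approx 10817.0$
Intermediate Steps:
$M{\left(y \right)} = 10 y$ ($M{\left(y \right)} = 5 \left(y + y\right) = 5 \cdot 2 y = 10 y$)
$S{\left(m,K \right)} = \frac{-5 + 10 m}{K + m}$ ($S{\left(m,K \right)} = \frac{-5 + 10 m}{m + K} = \frac{-5 + 10 m}{K + m}$)
$10^{2} \left(109 + S{\left(1,-7 \right)}\right) = 10^{2} \left(109 + \frac{5 \left(-1 + 2 \cdot 1\right)}{-7 + 1}\right) = 100 \left(109 + \frac{5 \left(-1 + 2\right)}{-6}\right) = 100 \left(109 + 5 \left(- \frac{1}{6}\right) 1\right) = 100 \left(109 - \frac{5}{6}\right) = 100 \cdot \frac{649}{6} = \frac{32450}{3}$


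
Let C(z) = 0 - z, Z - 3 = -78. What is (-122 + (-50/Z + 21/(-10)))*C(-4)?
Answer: -7406/15 ≈ -493.73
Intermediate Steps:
Z = -75 (Z = 3 - 78 = -75)
C(z) = -z
(-122 + (-50/Z + 21/(-10)))*C(-4) = (-122 + (-50/(-75) + 21/(-10)))*(-1*(-4)) = (-122 + (-50*(-1/75) + 21*(-1/10)))*4 = (-122 + (2/3 - 21/10))*4 = (-122 - 43/30)*4 = -3703/30*4 = -7406/15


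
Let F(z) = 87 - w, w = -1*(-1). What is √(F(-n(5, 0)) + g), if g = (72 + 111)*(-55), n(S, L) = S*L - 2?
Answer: I*√9979 ≈ 99.895*I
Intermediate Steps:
n(S, L) = -2 + L*S (n(S, L) = L*S - 2 = -2 + L*S)
w = 1
F(z) = 86 (F(z) = 87 - 1*1 = 87 - 1 = 86)
g = -10065 (g = 183*(-55) = -10065)
√(F(-n(5, 0)) + g) = √(86 - 10065) = √(-9979) = I*√9979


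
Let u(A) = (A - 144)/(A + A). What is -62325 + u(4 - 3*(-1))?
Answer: -872687/14 ≈ -62335.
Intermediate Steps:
u(A) = (-144 + A)/(2*A) (u(A) = (-144 + A)/((2*A)) = (-144 + A)*(1/(2*A)) = (-144 + A)/(2*A))
-62325 + u(4 - 3*(-1)) = -62325 + (-144 + (4 - 3*(-1)))/(2*(4 - 3*(-1))) = -62325 + (-144 + (4 + 3))/(2*(4 + 3)) = -62325 + (½)*(-144 + 7)/7 = -62325 + (½)*(⅐)*(-137) = -62325 - 137/14 = -872687/14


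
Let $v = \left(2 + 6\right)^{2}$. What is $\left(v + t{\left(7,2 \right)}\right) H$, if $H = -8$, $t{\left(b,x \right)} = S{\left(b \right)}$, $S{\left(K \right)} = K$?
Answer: $-568$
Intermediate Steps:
$t{\left(b,x \right)} = b$
$v = 64$ ($v = 8^{2} = 64$)
$\left(v + t{\left(7,2 \right)}\right) H = \left(64 + 7\right) \left(-8\right) = 71 \left(-8\right) = -568$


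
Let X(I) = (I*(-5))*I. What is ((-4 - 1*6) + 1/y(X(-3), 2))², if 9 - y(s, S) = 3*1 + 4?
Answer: 361/4 ≈ 90.250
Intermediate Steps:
X(I) = -5*I² (X(I) = (-5*I)*I = -5*I²)
y(s, S) = 2 (y(s, S) = 9 - (3*1 + 4) = 9 - (3 + 4) = 9 - 1*7 = 9 - 7 = 2)
((-4 - 1*6) + 1/y(X(-3), 2))² = ((-4 - 1*6) + 1/2)² = ((-4 - 6) + ½)² = (-10 + ½)² = (-19/2)² = 361/4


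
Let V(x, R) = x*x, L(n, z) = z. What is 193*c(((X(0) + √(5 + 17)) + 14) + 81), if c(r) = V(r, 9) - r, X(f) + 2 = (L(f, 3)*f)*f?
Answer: 1655554 + 35705*√22 ≈ 1.8230e+6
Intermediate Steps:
X(f) = -2 + 3*f² (X(f) = -2 + (3*f)*f = -2 + 3*f²)
V(x, R) = x²
c(r) = r² - r
193*c(((X(0) + √(5 + 17)) + 14) + 81) = 193*(((((-2 + 3*0²) + √(5 + 17)) + 14) + 81)*(-1 + ((((-2 + 3*0²) + √(5 + 17)) + 14) + 81))) = 193*(((((-2 + 3*0) + √22) + 14) + 81)*(-1 + ((((-2 + 3*0) + √22) + 14) + 81))) = 193*(((((-2 + 0) + √22) + 14) + 81)*(-1 + ((((-2 + 0) + √22) + 14) + 81))) = 193*((((-2 + √22) + 14) + 81)*(-1 + (((-2 + √22) + 14) + 81))) = 193*(((12 + √22) + 81)*(-1 + ((12 + √22) + 81))) = 193*((93 + √22)*(-1 + (93 + √22))) = 193*((93 + √22)*(92 + √22)) = 193*((92 + √22)*(93 + √22)) = 193*(92 + √22)*(93 + √22)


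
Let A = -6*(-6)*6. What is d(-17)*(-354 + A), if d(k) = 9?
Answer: -1242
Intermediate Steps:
A = 216 (A = 36*6 = 216)
d(-17)*(-354 + A) = 9*(-354 + 216) = 9*(-138) = -1242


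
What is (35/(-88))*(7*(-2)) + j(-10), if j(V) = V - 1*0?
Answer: -195/44 ≈ -4.4318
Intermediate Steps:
j(V) = V (j(V) = V + 0 = V)
(35/(-88))*(7*(-2)) + j(-10) = (35/(-88))*(7*(-2)) - 10 = (35*(-1/88))*(-14) - 10 = -35/88*(-14) - 10 = 245/44 - 10 = -195/44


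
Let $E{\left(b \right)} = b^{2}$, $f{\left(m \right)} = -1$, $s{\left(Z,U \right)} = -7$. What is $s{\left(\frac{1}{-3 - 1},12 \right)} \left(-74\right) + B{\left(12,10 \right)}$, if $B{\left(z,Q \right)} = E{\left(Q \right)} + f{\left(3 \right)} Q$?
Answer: $608$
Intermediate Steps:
$B{\left(z,Q \right)} = Q^{2} - Q$
$s{\left(\frac{1}{-3 - 1},12 \right)} \left(-74\right) + B{\left(12,10 \right)} = \left(-7\right) \left(-74\right) + 10 \left(-1 + 10\right) = 518 + 10 \cdot 9 = 518 + 90 = 608$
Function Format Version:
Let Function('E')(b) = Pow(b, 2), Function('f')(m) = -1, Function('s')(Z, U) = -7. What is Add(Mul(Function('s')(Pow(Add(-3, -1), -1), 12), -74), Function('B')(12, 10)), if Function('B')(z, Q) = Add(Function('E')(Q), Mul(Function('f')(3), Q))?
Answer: 608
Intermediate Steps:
Function('B')(z, Q) = Add(Pow(Q, 2), Mul(-1, Q))
Add(Mul(Function('s')(Pow(Add(-3, -1), -1), 12), -74), Function('B')(12, 10)) = Add(Mul(-7, -74), Mul(10, Add(-1, 10))) = Add(518, Mul(10, 9)) = Add(518, 90) = 608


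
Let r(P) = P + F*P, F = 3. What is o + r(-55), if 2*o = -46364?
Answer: -23402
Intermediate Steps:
o = -23182 (o = (½)*(-46364) = -23182)
r(P) = 4*P (r(P) = P + 3*P = 4*P)
o + r(-55) = -23182 + 4*(-55) = -23182 - 220 = -23402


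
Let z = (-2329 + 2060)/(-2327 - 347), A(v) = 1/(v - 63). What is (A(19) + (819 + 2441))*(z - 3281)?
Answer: -1258408276875/117656 ≈ -1.0696e+7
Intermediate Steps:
A(v) = 1/(-63 + v)
z = 269/2674 (z = -269/(-2674) = -269*(-1/2674) = 269/2674 ≈ 0.10060)
(A(19) + (819 + 2441))*(z - 3281) = (1/(-63 + 19) + (819 + 2441))*(269/2674 - 3281) = (1/(-44) + 3260)*(-8773125/2674) = (-1/44 + 3260)*(-8773125/2674) = (143439/44)*(-8773125/2674) = -1258408276875/117656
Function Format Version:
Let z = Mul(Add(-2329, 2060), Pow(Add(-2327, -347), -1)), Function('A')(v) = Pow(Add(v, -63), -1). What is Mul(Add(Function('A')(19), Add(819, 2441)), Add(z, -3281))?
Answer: Rational(-1258408276875, 117656) ≈ -1.0696e+7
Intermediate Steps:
Function('A')(v) = Pow(Add(-63, v), -1)
z = Rational(269, 2674) (z = Mul(-269, Pow(-2674, -1)) = Mul(-269, Rational(-1, 2674)) = Rational(269, 2674) ≈ 0.10060)
Mul(Add(Function('A')(19), Add(819, 2441)), Add(z, -3281)) = Mul(Add(Pow(Add(-63, 19), -1), Add(819, 2441)), Add(Rational(269, 2674), -3281)) = Mul(Add(Pow(-44, -1), 3260), Rational(-8773125, 2674)) = Mul(Add(Rational(-1, 44), 3260), Rational(-8773125, 2674)) = Mul(Rational(143439, 44), Rational(-8773125, 2674)) = Rational(-1258408276875, 117656)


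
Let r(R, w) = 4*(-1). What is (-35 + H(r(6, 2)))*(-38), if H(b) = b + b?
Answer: 1634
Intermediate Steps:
r(R, w) = -4
H(b) = 2*b
(-35 + H(r(6, 2)))*(-38) = (-35 + 2*(-4))*(-38) = (-35 - 8)*(-38) = -43*(-38) = 1634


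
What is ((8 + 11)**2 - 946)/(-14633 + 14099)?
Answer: 195/178 ≈ 1.0955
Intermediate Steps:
((8 + 11)**2 - 946)/(-14633 + 14099) = (19**2 - 946)/(-534) = (361 - 946)*(-1/534) = -585*(-1/534) = 195/178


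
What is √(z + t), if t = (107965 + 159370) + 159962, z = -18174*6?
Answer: √318253 ≈ 564.14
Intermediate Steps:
z = -109044
t = 427297 (t = 267335 + 159962 = 427297)
√(z + t) = √(-109044 + 427297) = √318253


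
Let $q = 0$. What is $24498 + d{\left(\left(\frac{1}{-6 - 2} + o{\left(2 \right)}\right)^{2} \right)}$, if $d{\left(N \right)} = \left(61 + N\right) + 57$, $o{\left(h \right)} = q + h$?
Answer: $\frac{1575649}{64} \approx 24620.0$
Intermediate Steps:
$o{\left(h \right)} = h$ ($o{\left(h \right)} = 0 + h = h$)
$d{\left(N \right)} = 118 + N$
$24498 + d{\left(\left(\frac{1}{-6 - 2} + o{\left(2 \right)}\right)^{2} \right)} = 24498 + \left(118 + \left(\frac{1}{-6 - 2} + 2\right)^{2}\right) = 24498 + \left(118 + \left(\frac{1}{-8} + 2\right)^{2}\right) = 24498 + \left(118 + \left(- \frac{1}{8} + 2\right)^{2}\right) = 24498 + \left(118 + \left(\frac{15}{8}\right)^{2}\right) = 24498 + \left(118 + \frac{225}{64}\right) = 24498 + \frac{7777}{64} = \frac{1575649}{64}$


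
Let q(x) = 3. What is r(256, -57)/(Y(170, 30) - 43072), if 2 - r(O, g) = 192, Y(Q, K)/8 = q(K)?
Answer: 95/21524 ≈ 0.0044137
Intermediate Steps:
Y(Q, K) = 24 (Y(Q, K) = 8*3 = 24)
r(O, g) = -190 (r(O, g) = 2 - 1*192 = 2 - 192 = -190)
r(256, -57)/(Y(170, 30) - 43072) = -190/(24 - 43072) = -190/(-43048) = -190*(-1/43048) = 95/21524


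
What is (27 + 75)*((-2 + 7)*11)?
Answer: 5610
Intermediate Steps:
(27 + 75)*((-2 + 7)*11) = 102*(5*11) = 102*55 = 5610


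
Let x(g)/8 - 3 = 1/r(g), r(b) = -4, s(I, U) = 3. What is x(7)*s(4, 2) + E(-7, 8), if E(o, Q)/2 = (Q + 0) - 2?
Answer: 78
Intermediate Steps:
E(o, Q) = -4 + 2*Q (E(o, Q) = 2*((Q + 0) - 2) = 2*(Q - 2) = 2*(-2 + Q) = -4 + 2*Q)
x(g) = 22 (x(g) = 24 + 8/(-4) = 24 + 8*(-¼) = 24 - 2 = 22)
x(7)*s(4, 2) + E(-7, 8) = 22*3 + (-4 + 2*8) = 66 + (-4 + 16) = 66 + 12 = 78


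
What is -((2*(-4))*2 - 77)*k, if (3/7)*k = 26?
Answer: 5642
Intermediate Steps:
k = 182/3 (k = (7/3)*26 = 182/3 ≈ 60.667)
-((2*(-4))*2 - 77)*k = -((2*(-4))*2 - 77)*182/3 = -(-8*2 - 77)*182/3 = -(-16 - 77)*182/3 = -(-93)*182/3 = -1*(-5642) = 5642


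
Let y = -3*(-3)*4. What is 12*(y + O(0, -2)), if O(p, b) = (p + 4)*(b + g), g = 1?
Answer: 384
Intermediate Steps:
O(p, b) = (1 + b)*(4 + p) (O(p, b) = (p + 4)*(b + 1) = (4 + p)*(1 + b) = (1 + b)*(4 + p))
y = 36 (y = 9*4 = 36)
12*(y + O(0, -2)) = 12*(36 + (4 + 0 + 4*(-2) - 2*0)) = 12*(36 + (4 + 0 - 8 + 0)) = 12*(36 - 4) = 12*32 = 384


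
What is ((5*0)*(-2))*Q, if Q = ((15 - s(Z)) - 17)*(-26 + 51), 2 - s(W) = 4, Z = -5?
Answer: 0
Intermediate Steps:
s(W) = -2 (s(W) = 2 - 1*4 = 2 - 4 = -2)
Q = 0 (Q = ((15 - 1*(-2)) - 17)*(-26 + 51) = ((15 + 2) - 17)*25 = (17 - 17)*25 = 0*25 = 0)
((5*0)*(-2))*Q = ((5*0)*(-2))*0 = (0*(-2))*0 = 0*0 = 0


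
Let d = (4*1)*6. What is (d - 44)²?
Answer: 400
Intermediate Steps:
d = 24 (d = 4*6 = 24)
(d - 44)² = (24 - 44)² = (-20)² = 400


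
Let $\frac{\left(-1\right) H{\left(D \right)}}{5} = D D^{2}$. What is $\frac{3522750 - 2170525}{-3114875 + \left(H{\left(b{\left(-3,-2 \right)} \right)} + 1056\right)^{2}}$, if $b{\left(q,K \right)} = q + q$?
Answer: $\frac{193175}{206803} \approx 0.9341$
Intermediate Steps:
$b{\left(q,K \right)} = 2 q$
$H{\left(D \right)} = - 5 D^{3}$ ($H{\left(D \right)} = - 5 D D^{2} = - 5 D^{3}$)
$\frac{3522750 - 2170525}{-3114875 + \left(H{\left(b{\left(-3,-2 \right)} \right)} + 1056\right)^{2}} = \frac{3522750 - 2170525}{-3114875 + \left(- 5 \left(2 \left(-3\right)\right)^{3} + 1056\right)^{2}} = \frac{1352225}{-3114875 + \left(- 5 \left(-6\right)^{3} + 1056\right)^{2}} = \frac{1352225}{-3114875 + \left(\left(-5\right) \left(-216\right) + 1056\right)^{2}} = \frac{1352225}{-3114875 + \left(1080 + 1056\right)^{2}} = \frac{1352225}{-3114875 + 2136^{2}} = \frac{1352225}{-3114875 + 4562496} = \frac{1352225}{1447621} = 1352225 \cdot \frac{1}{1447621} = \frac{193175}{206803}$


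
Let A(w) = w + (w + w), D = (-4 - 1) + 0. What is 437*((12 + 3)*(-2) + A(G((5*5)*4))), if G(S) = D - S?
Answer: -150765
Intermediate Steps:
D = -5 (D = -5 + 0 = -5)
G(S) = -5 - S
A(w) = 3*w (A(w) = w + 2*w = 3*w)
437*((12 + 3)*(-2) + A(G((5*5)*4))) = 437*((12 + 3)*(-2) + 3*(-5 - 5*5*4)) = 437*(15*(-2) + 3*(-5 - 25*4)) = 437*(-30 + 3*(-5 - 1*100)) = 437*(-30 + 3*(-5 - 100)) = 437*(-30 + 3*(-105)) = 437*(-30 - 315) = 437*(-345) = -150765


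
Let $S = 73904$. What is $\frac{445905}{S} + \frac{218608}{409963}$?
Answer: $\frac{198960557147}{30297905552} \approx 6.5668$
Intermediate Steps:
$\frac{445905}{S} + \frac{218608}{409963} = \frac{445905}{73904} + \frac{218608}{409963} = \frac{198960557147}{30297905552}$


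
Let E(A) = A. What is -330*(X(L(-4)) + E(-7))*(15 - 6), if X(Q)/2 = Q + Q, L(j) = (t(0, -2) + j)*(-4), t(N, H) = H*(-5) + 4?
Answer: 495990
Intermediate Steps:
t(N, H) = 4 - 5*H (t(N, H) = -5*H + 4 = 4 - 5*H)
L(j) = -56 - 4*j (L(j) = ((4 - 5*(-2)) + j)*(-4) = ((4 + 10) + j)*(-4) = (14 + j)*(-4) = -56 - 4*j)
X(Q) = 4*Q (X(Q) = 2*(Q + Q) = 2*(2*Q) = 4*Q)
-330*(X(L(-4)) + E(-7))*(15 - 6) = -330*(4*(-56 - 4*(-4)) - 7)*(15 - 6) = -330*(4*(-56 + 16) - 7)*9 = -330*(4*(-40) - 7)*9 = -330*(-160 - 7)*9 = -(-55110)*9 = -330*(-1503) = 495990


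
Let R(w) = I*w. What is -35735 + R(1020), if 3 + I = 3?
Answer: -35735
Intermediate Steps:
I = 0 (I = -3 + 3 = 0)
R(w) = 0 (R(w) = 0*w = 0)
-35735 + R(1020) = -35735 + 0 = -35735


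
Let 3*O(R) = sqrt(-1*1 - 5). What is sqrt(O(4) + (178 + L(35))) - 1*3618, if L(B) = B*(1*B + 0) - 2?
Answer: -3618 + sqrt(12609 + 3*I*sqrt(6))/3 ≈ -3580.6 + 0.010907*I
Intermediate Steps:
L(B) = -2 + B**2 (L(B) = B*(B + 0) - 2 = B*B - 2 = B**2 - 2 = -2 + B**2)
O(R) = I*sqrt(6)/3 (O(R) = sqrt(-1*1 - 5)/3 = sqrt(-1 - 5)/3 = sqrt(-6)/3 = (I*sqrt(6))/3 = I*sqrt(6)/3)
sqrt(O(4) + (178 + L(35))) - 1*3618 = sqrt(I*sqrt(6)/3 + (178 + (-2 + 35**2))) - 1*3618 = sqrt(I*sqrt(6)/3 + (178 + (-2 + 1225))) - 3618 = sqrt(I*sqrt(6)/3 + (178 + 1223)) - 3618 = sqrt(I*sqrt(6)/3 + 1401) - 3618 = sqrt(1401 + I*sqrt(6)/3) - 3618 = -3618 + sqrt(1401 + I*sqrt(6)/3)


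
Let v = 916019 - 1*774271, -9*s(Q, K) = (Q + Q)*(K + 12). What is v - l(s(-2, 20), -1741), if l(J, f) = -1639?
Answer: 143387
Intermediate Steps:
s(Q, K) = -2*Q*(12 + K)/9 (s(Q, K) = -(Q + Q)*(K + 12)/9 = -2*Q*(12 + K)/9)
v = 141748 (v = 916019 - 774271 = 141748)
v - l(s(-2, 20), -1741) = 141748 - 1*(-1639) = 141748 + 1639 = 143387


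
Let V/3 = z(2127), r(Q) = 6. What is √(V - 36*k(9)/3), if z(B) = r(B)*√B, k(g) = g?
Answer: 3*√(-12 + 2*√2127) ≈ 26.873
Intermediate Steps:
z(B) = 6*√B
V = 18*√2127 (V = 3*(6*√2127) = 18*√2127 ≈ 830.15)
√(V - 36*k(9)/3) = √(18*√2127 - 36*9/3) = √(18*√2127 - 324*⅓) = √(18*√2127 - 108) = √(-108 + 18*√2127)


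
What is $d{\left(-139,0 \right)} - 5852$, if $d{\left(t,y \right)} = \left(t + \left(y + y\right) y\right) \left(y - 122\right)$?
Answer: $11106$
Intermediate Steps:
$d{\left(t,y \right)} = \left(-122 + y\right) \left(t + 2 y^{2}\right)$ ($d{\left(t,y \right)} = \left(t + 2 y y\right) \left(-122 + y\right) = \left(t + 2 y^{2}\right) \left(-122 + y\right) = \left(-122 + y\right) \left(t + 2 y^{2}\right)$)
$d{\left(-139,0 \right)} - 5852 = \left(- 244 \cdot 0^{2} - -16958 + 2 \cdot 0^{3} - 0\right) - 5852 = \left(\left(-244\right) 0 + 16958 + 2 \cdot 0 + 0\right) - 5852 = \left(0 + 16958 + 0 + 0\right) - 5852 = 16958 - 5852 = 11106$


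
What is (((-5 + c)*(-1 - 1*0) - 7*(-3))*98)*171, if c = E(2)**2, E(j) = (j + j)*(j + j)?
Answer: -3854340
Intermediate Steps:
E(j) = 4*j**2 (E(j) = (2*j)*(2*j) = 4*j**2)
c = 256 (c = (4*2**2)**2 = (4*4)**2 = 16**2 = 256)
(((-5 + c)*(-1 - 1*0) - 7*(-3))*98)*171 = (((-5 + 256)*(-1 - 1*0) - 7*(-3))*98)*171 = ((251*(-1 + 0) + 21)*98)*171 = ((251*(-1) + 21)*98)*171 = ((-251 + 21)*98)*171 = -230*98*171 = -22540*171 = -3854340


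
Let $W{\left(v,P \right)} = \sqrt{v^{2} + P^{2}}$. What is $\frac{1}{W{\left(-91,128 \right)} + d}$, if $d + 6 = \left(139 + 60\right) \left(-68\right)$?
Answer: $- \frac{13538}{183252779} - \frac{\sqrt{24665}}{183252779} \approx -7.4733 \cdot 10^{-5}$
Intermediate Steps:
$d = -13538$ ($d = -6 + \left(139 + 60\right) \left(-68\right) = -6 + 199 \left(-68\right) = -6 - 13532 = -13538$)
$W{\left(v,P \right)} = \sqrt{P^{2} + v^{2}}$
$\frac{1}{W{\left(-91,128 \right)} + d} = \frac{1}{\sqrt{128^{2} + \left(-91\right)^{2}} - 13538} = \frac{1}{\sqrt{16384 + 8281} - 13538} = \frac{1}{\sqrt{24665} - 13538} = \frac{1}{-13538 + \sqrt{24665}}$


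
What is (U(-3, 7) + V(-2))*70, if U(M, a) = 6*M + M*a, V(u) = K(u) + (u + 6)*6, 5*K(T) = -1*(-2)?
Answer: -1022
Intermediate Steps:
K(T) = 2/5 (K(T) = (-1*(-2))/5 = (1/5)*2 = 2/5)
V(u) = 182/5 + 6*u (V(u) = 2/5 + (u + 6)*6 = 2/5 + (6 + u)*6 = 2/5 + (36 + 6*u) = 182/5 + 6*u)
(U(-3, 7) + V(-2))*70 = (-3*(6 + 7) + (182/5 + 6*(-2)))*70 = (-3*13 + (182/5 - 12))*70 = (-39 + 122/5)*70 = -73/5*70 = -1022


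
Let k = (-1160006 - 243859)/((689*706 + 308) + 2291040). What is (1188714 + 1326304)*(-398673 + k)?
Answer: -1392600786445166859/1388891 ≈ -1.0027e+12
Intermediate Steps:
k = -1403865/2777782 (k = -1403865/((486434 + 308) + 2291040) = -1403865/(486742 + 2291040) = -1403865/2777782 ≈ -0.50539)
(1188714 + 1326304)*(-398673 + k) = (1188714 + 1326304)*(-398673 - 1403865/2777782) = 2515018*(-1107428087151/2777782) = -1392600786445166859/1388891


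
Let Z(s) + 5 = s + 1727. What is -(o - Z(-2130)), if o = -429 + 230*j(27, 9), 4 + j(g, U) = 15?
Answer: -2509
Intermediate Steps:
Z(s) = 1722 + s (Z(s) = -5 + (s + 1727) = -5 + (1727 + s) = 1722 + s)
j(g, U) = 11 (j(g, U) = -4 + 15 = 11)
o = 2101 (o = -429 + 230*11 = -429 + 2530 = 2101)
-(o - Z(-2130)) = -(2101 - (1722 - 2130)) = -(2101 - 1*(-408)) = -(2101 + 408) = -1*2509 = -2509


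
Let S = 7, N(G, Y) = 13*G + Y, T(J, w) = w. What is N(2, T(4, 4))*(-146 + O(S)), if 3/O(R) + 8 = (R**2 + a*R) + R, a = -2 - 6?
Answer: -17565/4 ≈ -4391.3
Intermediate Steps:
N(G, Y) = Y + 13*G
a = -8
O(R) = 3/(-8 + R**2 - 7*R) (O(R) = 3/(-8 + ((R**2 - 8*R) + R)) = 3/(-8 + (R**2 - 7*R)) = 3/(-8 + R**2 - 7*R))
N(2, T(4, 4))*(-146 + O(S)) = (4 + 13*2)*(-146 + 3/(-8 + 7**2 - 7*7)) = (4 + 26)*(-146 + 3/(-8 + 49 - 49)) = 30*(-146 + 3/(-8)) = 30*(-146 + 3*(-1/8)) = 30*(-146 - 3/8) = 30*(-1171/8) = -17565/4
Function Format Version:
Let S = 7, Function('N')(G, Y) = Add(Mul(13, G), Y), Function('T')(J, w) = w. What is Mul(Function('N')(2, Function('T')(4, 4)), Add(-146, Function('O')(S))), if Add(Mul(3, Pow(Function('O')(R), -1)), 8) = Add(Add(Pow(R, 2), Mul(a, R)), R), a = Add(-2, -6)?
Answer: Rational(-17565, 4) ≈ -4391.3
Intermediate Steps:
Function('N')(G, Y) = Add(Y, Mul(13, G))
a = -8
Function('O')(R) = Mul(3, Pow(Add(-8, Pow(R, 2), Mul(-7, R)), -1)) (Function('O')(R) = Mul(3, Pow(Add(-8, Add(Add(Pow(R, 2), Mul(-8, R)), R)), -1)) = Mul(3, Pow(Add(-8, Add(Pow(R, 2), Mul(-7, R))), -1)) = Mul(3, Pow(Add(-8, Pow(R, 2), Mul(-7, R)), -1)))
Mul(Function('N')(2, Function('T')(4, 4)), Add(-146, Function('O')(S))) = Mul(Add(4, Mul(13, 2)), Add(-146, Mul(3, Pow(Add(-8, Pow(7, 2), Mul(-7, 7)), -1)))) = Mul(Add(4, 26), Add(-146, Mul(3, Pow(Add(-8, 49, -49), -1)))) = Mul(30, Add(-146, Mul(3, Pow(-8, -1)))) = Mul(30, Add(-146, Mul(3, Rational(-1, 8)))) = Mul(30, Add(-146, Rational(-3, 8))) = Mul(30, Rational(-1171, 8)) = Rational(-17565, 4)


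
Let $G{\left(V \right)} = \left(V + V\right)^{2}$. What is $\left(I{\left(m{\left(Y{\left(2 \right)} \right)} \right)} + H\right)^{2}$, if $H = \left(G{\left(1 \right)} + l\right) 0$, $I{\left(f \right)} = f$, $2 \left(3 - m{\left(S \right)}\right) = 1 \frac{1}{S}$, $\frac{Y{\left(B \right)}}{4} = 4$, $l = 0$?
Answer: $\frac{9025}{1024} \approx 8.8135$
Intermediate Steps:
$Y{\left(B \right)} = 16$ ($Y{\left(B \right)} = 4 \cdot 4 = 16$)
$m{\left(S \right)} = 3 - \frac{1}{2 S}$ ($m{\left(S \right)} = 3 - \frac{1 \frac{1}{S}}{2} = 3 - \frac{1}{2 S}$)
$G{\left(V \right)} = 4 V^{2}$ ($G{\left(V \right)} = \left(2 V\right)^{2} = 4 V^{2}$)
$H = 0$ ($H = \left(4 \cdot 1^{2} + 0\right) 0 = \left(4 \cdot 1 + 0\right) 0 = \left(4 + 0\right) 0 = 4 \cdot 0 = 0$)
$\left(I{\left(m{\left(Y{\left(2 \right)} \right)} \right)} + H\right)^{2} = \left(\left(3 - \frac{1}{2 \cdot 16}\right) + 0\right)^{2} = \left(\left(3 - \frac{1}{32}\right) + 0\right)^{2} = \left(\frac{95}{32} + 0\right)^{2} = \left(\frac{95}{32}\right)^{2} = \frac{9025}{1024}$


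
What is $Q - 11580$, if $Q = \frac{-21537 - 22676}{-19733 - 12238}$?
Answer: $- \frac{370179967}{31971} \approx -11579.0$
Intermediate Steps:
$Q = \frac{44213}{31971}$ ($Q = - \frac{44213}{-31971} = \left(-44213\right) \left(- \frac{1}{31971}\right) = \frac{44213}{31971} \approx 1.3829$)
$Q - 11580 = \frac{44213}{31971} - 11580 = - \frac{370179967}{31971}$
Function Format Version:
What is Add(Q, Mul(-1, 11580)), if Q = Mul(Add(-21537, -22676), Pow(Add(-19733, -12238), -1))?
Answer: Rational(-370179967, 31971) ≈ -11579.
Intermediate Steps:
Q = Rational(44213, 31971) (Q = Mul(-44213, Pow(-31971, -1)) = Mul(-44213, Rational(-1, 31971)) = Rational(44213, 31971) ≈ 1.3829)
Add(Q, Mul(-1, 11580)) = Add(Rational(44213, 31971), Mul(-1, 11580)) = Add(Rational(44213, 31971), -11580) = Rational(-370179967, 31971)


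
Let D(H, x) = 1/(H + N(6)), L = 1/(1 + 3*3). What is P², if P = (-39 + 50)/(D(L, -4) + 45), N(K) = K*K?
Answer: 15768841/264225025 ≈ 0.059680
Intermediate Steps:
N(K) = K²
L = ⅒ (L = 1/(1 + 9) = 1/10 = ⅒ ≈ 0.10000)
D(H, x) = 1/(36 + H) (D(H, x) = 1/(H + 6²) = 1/(H + 36) = 1/(36 + H))
P = 3971/16255 (P = (-39 + 50)/(1/(36 + ⅒) + 45) = 11/(1/(361/10) + 45) = 11/(10/361 + 45) = 11/(16255/361) = 11*(361/16255) = 3971/16255 ≈ 0.24429)
P² = (3971/16255)² = 15768841/264225025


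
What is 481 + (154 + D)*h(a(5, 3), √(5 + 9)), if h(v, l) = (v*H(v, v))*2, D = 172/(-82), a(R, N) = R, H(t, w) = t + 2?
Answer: 455681/41 ≈ 11114.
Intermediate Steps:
H(t, w) = 2 + t
D = -86/41 (D = 172*(-1/82) = -86/41 ≈ -2.0976)
h(v, l) = 2*v*(2 + v) (h(v, l) = (v*(2 + v))*2 = 2*v*(2 + v))
481 + (154 + D)*h(a(5, 3), √(5 + 9)) = 481 + (154 - 86/41)*(2*5*(2 + 5)) = 481 + 6228*(2*5*7)/41 = 481 + (6228/41)*70 = 481 + 435960/41 = 455681/41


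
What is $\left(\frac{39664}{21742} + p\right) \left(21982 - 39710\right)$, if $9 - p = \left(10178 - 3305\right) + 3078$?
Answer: $\frac{1915681475200}{10871} \approx 1.7622 \cdot 10^{8}$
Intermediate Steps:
$p = -9942$ ($p = 9 - \left(\left(10178 - 3305\right) + 3078\right) = 9 - \left(6873 + 3078\right) = 9 - 9951 = -9942$)
$\left(\frac{39664}{21742} + p\right) \left(21982 - 39710\right) = \left(\frac{39664}{21742} - 9942\right) \left(21982 - 39710\right) = \left(39664 \cdot \frac{1}{21742} - 9942\right) \left(-17728\right) = \left(\frac{19832}{10871} - 9942\right) \left(-17728\right) = \left(- \frac{108059650}{10871}\right) \left(-17728\right) = \frac{1915681475200}{10871}$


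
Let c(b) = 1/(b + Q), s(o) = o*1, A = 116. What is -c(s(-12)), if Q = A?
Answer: -1/104 ≈ -0.0096154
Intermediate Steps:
Q = 116
s(o) = o
c(b) = 1/(116 + b) (c(b) = 1/(b + 116) = 1/(116 + b))
-c(s(-12)) = -1/(116 - 12) = -1/104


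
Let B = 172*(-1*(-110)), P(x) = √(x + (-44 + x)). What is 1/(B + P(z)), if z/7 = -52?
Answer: 4730/89491793 - I*√193/178983586 ≈ 5.2854e-5 - 7.7619e-8*I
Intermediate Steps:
z = -364 (z = 7*(-52) = -364)
P(x) = √(-44 + 2*x)
B = 18920 (B = 172*110 = 18920)
1/(B + P(z)) = 1/(18920 + √(-44 + 2*(-364))) = 1/(18920 + √(-44 - 728)) = 1/(18920 + √(-772)) = 1/(18920 + 2*I*√193)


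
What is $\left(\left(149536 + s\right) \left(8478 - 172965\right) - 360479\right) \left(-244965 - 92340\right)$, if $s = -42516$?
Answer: $5937836003364795$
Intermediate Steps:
$\left(\left(149536 + s\right) \left(8478 - 172965\right) - 360479\right) \left(-244965 - 92340\right) = \left(\left(149536 - 42516\right) \left(8478 - 172965\right) - 360479\right) \left(-244965 - 92340\right) = \left(107020 \left(-164487\right) - 360479\right) \left(-337305\right) = \left(-17603398740 - 360479\right) \left(-337305\right) = \left(-17603759219\right) \left(-337305\right) = 5937836003364795$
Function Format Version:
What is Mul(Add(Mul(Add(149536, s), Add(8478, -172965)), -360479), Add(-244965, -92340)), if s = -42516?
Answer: 5937836003364795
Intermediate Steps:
Mul(Add(Mul(Add(149536, s), Add(8478, -172965)), -360479), Add(-244965, -92340)) = Mul(Add(Mul(Add(149536, -42516), Add(8478, -172965)), -360479), Add(-244965, -92340)) = Mul(Add(Mul(107020, -164487), -360479), -337305) = Mul(Add(-17603398740, -360479), -337305) = Mul(-17603759219, -337305) = 5937836003364795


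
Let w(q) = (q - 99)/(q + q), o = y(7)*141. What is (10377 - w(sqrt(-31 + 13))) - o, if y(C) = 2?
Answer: 20189/2 - 33*I*sqrt(2)/4 ≈ 10095.0 - 11.667*I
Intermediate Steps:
o = 282 (o = 2*141 = 282)
w(q) = (-99 + q)/(2*q) (w(q) = (-99 + q)/((2*q)) = (-99 + q)*(1/(2*q)) = (-99 + q)/(2*q))
(10377 - w(sqrt(-31 + 13))) - o = (10377 - (-99 + sqrt(-31 + 13))/(2*(sqrt(-31 + 13)))) - 1*282 = (10377 - (-99 + sqrt(-18))/(2*(sqrt(-18)))) - 282 = (10377 - (-99 + 3*I*sqrt(2))/(2*(3*I*sqrt(2)))) - 282 = (10377 - (-I*sqrt(2)/6)*(-99 + 3*I*sqrt(2))/2) - 282 = (10377 - (-1)*I*sqrt(2)*(-99 + 3*I*sqrt(2))/12) - 282 = (10377 + I*sqrt(2)*(-99 + 3*I*sqrt(2))/12) - 282 = 10095 + I*sqrt(2)*(-99 + 3*I*sqrt(2))/12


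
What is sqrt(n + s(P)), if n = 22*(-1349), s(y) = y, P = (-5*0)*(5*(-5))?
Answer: I*sqrt(29678) ≈ 172.27*I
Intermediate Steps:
P = 0 (P = 0*(-25) = 0)
n = -29678
sqrt(n + s(P)) = sqrt(-29678 + 0) = sqrt(-29678) = I*sqrt(29678)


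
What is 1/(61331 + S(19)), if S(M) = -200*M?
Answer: 1/57531 ≈ 1.7382e-5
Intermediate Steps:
1/(61331 + S(19)) = 1/(61331 - 200*19) = 1/(61331 - 3800) = 1/57531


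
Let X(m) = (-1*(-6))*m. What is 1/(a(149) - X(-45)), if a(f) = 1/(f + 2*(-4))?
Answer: 141/38071 ≈ 0.0037036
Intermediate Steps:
a(f) = 1/(-8 + f) (a(f) = 1/(f - 8) = 1/(-8 + f))
X(m) = 6*m
1/(a(149) - X(-45)) = 1/(1/(-8 + 149) - 6*(-45)) = 1/(1/141 - 1*(-270)) = 1/(1/141 + 270) = 1/(38071/141) = 141/38071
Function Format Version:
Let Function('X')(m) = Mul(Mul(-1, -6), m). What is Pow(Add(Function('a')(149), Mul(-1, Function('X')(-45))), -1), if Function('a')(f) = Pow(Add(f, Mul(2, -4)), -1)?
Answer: Rational(141, 38071) ≈ 0.0037036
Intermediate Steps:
Function('a')(f) = Pow(Add(-8, f), -1) (Function('a')(f) = Pow(Add(f, -8), -1) = Pow(Add(-8, f), -1))
Function('X')(m) = Mul(6, m)
Pow(Add(Function('a')(149), Mul(-1, Function('X')(-45))), -1) = Pow(Add(Pow(Add(-8, 149), -1), Mul(-1, Mul(6, -45))), -1) = Pow(Add(Pow(141, -1), Mul(-1, -270)), -1) = Pow(Add(Rational(1, 141), 270), -1) = Pow(Rational(38071, 141), -1) = Rational(141, 38071)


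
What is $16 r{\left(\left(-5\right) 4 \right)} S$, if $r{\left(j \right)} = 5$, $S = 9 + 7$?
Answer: $1280$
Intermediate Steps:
$S = 16$
$16 r{\left(\left(-5\right) 4 \right)} S = 16 \cdot 5 \cdot 16 = 80 \cdot 16 = 1280$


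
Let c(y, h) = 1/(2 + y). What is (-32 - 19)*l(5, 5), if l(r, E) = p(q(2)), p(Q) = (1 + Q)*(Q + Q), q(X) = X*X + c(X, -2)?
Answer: -18207/8 ≈ -2275.9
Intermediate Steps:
q(X) = X² + 1/(2 + X) (q(X) = X*X + 1/(2 + X) = X² + 1/(2 + X))
p(Q) = 2*Q*(1 + Q) (p(Q) = (1 + Q)*(2*Q) = 2*Q*(1 + Q))
l(r, E) = 357/8 (l(r, E) = 2*((1 + 2²*(2 + 2))/(2 + 2))*(1 + (1 + 2²*(2 + 2))/(2 + 2)) = 2*((1 + 4*4)/4)*(1 + (1 + 4*4)/4) = 2*((1 + 16)/4)*(1 + (1 + 16)/4) = 2*((¼)*17)*(1 + (¼)*17) = 2*(17/4)*(1 + 17/4) = 2*(17/4)*(21/4) = 357/8)
(-32 - 19)*l(5, 5) = (-32 - 19)*(357/8) = -51*357/8 = -18207/8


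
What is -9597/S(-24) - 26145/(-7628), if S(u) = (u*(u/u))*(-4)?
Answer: -5891333/61024 ≈ -96.541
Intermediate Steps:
S(u) = -4*u (S(u) = (u*1)*(-4) = u*(-4) = -4*u)
-9597/S(-24) - 26145/(-7628) = -9597/((-4*(-24))) - 26145/(-7628) = -9597/96 - 26145*(-1/7628) = -9597*1/96 + 26145/7628 = -3199/32 + 26145/7628 = -5891333/61024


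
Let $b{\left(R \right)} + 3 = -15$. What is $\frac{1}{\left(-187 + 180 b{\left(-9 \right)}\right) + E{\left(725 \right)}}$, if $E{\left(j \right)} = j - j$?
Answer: $- \frac{1}{3427} \approx -0.0002918$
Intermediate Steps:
$b{\left(R \right)} = -18$ ($b{\left(R \right)} = -3 - 15 = -18$)
$E{\left(j \right)} = 0$
$\frac{1}{\left(-187 + 180 b{\left(-9 \right)}\right) + E{\left(725 \right)}} = \frac{1}{\left(-187 + 180 \left(-18\right)\right) + 0} = \frac{1}{\left(-187 - 3240\right) + 0} = \frac{1}{-3427 + 0} = \frac{1}{-3427} = - \frac{1}{3427}$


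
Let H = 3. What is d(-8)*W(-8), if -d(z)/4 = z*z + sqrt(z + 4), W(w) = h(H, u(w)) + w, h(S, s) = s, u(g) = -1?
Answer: 2304 + 72*I ≈ 2304.0 + 72.0*I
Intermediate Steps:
W(w) = -1 + w
d(z) = -4*z**2 - 4*sqrt(4 + z) (d(z) = -4*(z*z + sqrt(z + 4)) = -4*(z**2 + sqrt(4 + z)) = -4*z**2 - 4*sqrt(4 + z))
d(-8)*W(-8) = (-4*(-8)**2 - 4*sqrt(4 - 8))*(-1 - 8) = (-4*64 - 8*I)*(-9) = (-256 - 8*I)*(-9) = 2304 + 72*I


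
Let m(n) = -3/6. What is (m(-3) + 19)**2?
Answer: 1369/4 ≈ 342.25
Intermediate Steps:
m(n) = -1/2 (m(n) = -3*1/6 = -1/2)
(m(-3) + 19)**2 = (-1/2 + 19)**2 = (37/2)**2 = 1369/4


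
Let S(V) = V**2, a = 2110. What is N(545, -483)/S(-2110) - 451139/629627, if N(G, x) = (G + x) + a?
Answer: -501787098014/700790591675 ≈ -0.71603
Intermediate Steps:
N(G, x) = 2110 + G + x (N(G, x) = (G + x) + 2110 = 2110 + G + x)
N(545, -483)/S(-2110) - 451139/629627 = (2110 + 545 - 483)/((-2110)**2) - 451139/629627 = 2172/4452100 - 451139*1/629627 = 2172*(1/4452100) - 451139/629627 = 543/1113025 - 451139/629627 = -501787098014/700790591675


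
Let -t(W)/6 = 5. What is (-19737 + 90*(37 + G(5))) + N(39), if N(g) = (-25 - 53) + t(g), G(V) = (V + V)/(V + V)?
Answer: -16425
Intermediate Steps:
t(W) = -30 (t(W) = -6*5 = -30)
G(V) = 1 (G(V) = (2*V)/((2*V)) = (2*V)*(1/(2*V)) = 1)
N(g) = -108 (N(g) = (-25 - 53) - 30 = -78 - 30 = -108)
(-19737 + 90*(37 + G(5))) + N(39) = (-19737 + 90*(37 + 1)) - 108 = (-19737 + 90*38) - 108 = (-19737 + 3420) - 108 = -16317 - 108 = -16425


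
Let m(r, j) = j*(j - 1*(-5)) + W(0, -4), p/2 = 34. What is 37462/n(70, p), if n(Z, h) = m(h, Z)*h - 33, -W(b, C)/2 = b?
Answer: 37462/356967 ≈ 0.10495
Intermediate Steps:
W(b, C) = -2*b
p = 68 (p = 2*34 = 68)
m(r, j) = j*(5 + j) (m(r, j) = j*(j - 1*(-5)) - 2*0 = j*(j + 5) + 0 = j*(5 + j) + 0 = j*(5 + j))
n(Z, h) = -33 + Z*h*(5 + Z) (n(Z, h) = (Z*(5 + Z))*h - 33 = Z*h*(5 + Z) - 33 = -33 + Z*h*(5 + Z))
37462/n(70, p) = 37462/(-33 + 70*68*(5 + 70)) = 37462/(-33 + 70*68*75) = 37462/(-33 + 357000) = 37462/356967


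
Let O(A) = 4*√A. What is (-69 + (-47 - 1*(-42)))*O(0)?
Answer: 0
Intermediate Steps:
(-69 + (-47 - 1*(-42)))*O(0) = (-69 + (-47 - 1*(-42)))*(4*√0) = (-69 + (-47 + 42))*(4*0) = (-69 - 5)*0 = -74*0 = 0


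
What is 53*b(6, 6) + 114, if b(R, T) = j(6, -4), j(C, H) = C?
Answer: 432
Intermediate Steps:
b(R, T) = 6
53*b(6, 6) + 114 = 53*6 + 114 = 318 + 114 = 432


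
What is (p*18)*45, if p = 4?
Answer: 3240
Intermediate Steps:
(p*18)*45 = (4*18)*45 = 72*45 = 3240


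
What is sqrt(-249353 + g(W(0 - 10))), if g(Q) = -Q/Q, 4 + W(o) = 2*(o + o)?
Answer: 3*I*sqrt(27706) ≈ 499.35*I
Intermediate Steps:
W(o) = -4 + 4*o (W(o) = -4 + 2*(o + o) = -4 + 2*(2*o) = -4 + 4*o)
g(Q) = -1 (g(Q) = -1*1 = -1)
sqrt(-249353 + g(W(0 - 10))) = sqrt(-249353 - 1) = sqrt(-249354) = 3*I*sqrt(27706)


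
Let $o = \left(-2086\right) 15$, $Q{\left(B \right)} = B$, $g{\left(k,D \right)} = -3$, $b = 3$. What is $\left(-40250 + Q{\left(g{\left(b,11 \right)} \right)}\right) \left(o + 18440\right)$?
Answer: $517251050$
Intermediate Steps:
$o = -31290$
$\left(-40250 + Q{\left(g{\left(b,11 \right)} \right)}\right) \left(o + 18440\right) = \left(-40250 - 3\right) \left(-31290 + 18440\right) = \left(-40253\right) \left(-12850\right) = 517251050$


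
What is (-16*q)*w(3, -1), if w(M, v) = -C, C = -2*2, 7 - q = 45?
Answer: 2432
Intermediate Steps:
q = -38 (q = 7 - 1*45 = 7 - 45 = -38)
C = -4
w(M, v) = 4 (w(M, v) = -1*(-4) = 4)
(-16*q)*w(3, -1) = -16*(-38)*4 = 608*4 = 2432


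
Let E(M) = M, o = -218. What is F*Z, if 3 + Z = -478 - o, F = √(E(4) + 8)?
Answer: -526*√3 ≈ -911.06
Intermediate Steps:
F = 2*√3 (F = √(4 + 8) = √12 = 2*√3 ≈ 3.4641)
Z = -263 (Z = -3 + (-478 - 1*(-218)) = -3 + (-478 + 218) = -3 - 260 = -263)
F*Z = (2*√3)*(-263) = -526*√3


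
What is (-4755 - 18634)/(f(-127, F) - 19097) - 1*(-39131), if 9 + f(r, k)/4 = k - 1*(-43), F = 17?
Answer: 739325372/18893 ≈ 39132.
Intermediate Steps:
f(r, k) = 136 + 4*k (f(r, k) = -36 + 4*(k - 1*(-43)) = -36 + 4*(k + 43) = -36 + 4*(43 + k) = -36 + (172 + 4*k) = 136 + 4*k)
(-4755 - 18634)/(f(-127, F) - 19097) - 1*(-39131) = (-4755 - 18634)/((136 + 4*17) - 19097) - 1*(-39131) = -23389/((136 + 68) - 19097) + 39131 = -23389/(204 - 19097) + 39131 = -23389/(-18893) + 39131 = -23389*(-1/18893) + 39131 = 23389/18893 + 39131 = 739325372/18893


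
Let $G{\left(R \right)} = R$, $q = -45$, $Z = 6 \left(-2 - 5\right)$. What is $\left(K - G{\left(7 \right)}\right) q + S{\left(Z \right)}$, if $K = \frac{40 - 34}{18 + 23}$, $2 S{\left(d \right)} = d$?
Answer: $\frac{11784}{41} \approx 287.41$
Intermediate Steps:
$Z = -42$ ($Z = 6 \left(-7\right) = -42$)
$S{\left(d \right)} = \frac{d}{2}$
$K = \frac{6}{41} \approx 0.14634$
$\left(K - G{\left(7 \right)}\right) q + S{\left(Z \right)} = \left(\frac{6}{41} - 7\right) \left(-45\right) + \frac{1}{2} \left(-42\right) = \left(\frac{6}{41} - 7\right) \left(-45\right) - 21 = \left(- \frac{281}{41}\right) \left(-45\right) - 21 = \frac{12645}{41} - 21 = \frac{11784}{41}$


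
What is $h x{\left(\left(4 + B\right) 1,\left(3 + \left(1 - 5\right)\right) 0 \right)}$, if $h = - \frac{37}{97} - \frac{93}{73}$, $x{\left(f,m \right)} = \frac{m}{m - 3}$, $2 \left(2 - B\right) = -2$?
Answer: $0$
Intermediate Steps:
$B = 3$ ($B = 2 - -1 = 2 + 1 = 3$)
$x{\left(f,m \right)} = \frac{m}{-3 + m}$ ($x{\left(f,m \right)} = \frac{m}{m - 3} = \frac{m}{-3 + m}$)
$h = - \frac{11722}{7081}$ ($h = \left(-37\right) \frac{1}{97} - \frac{93}{73} = - \frac{37}{97} - \frac{93}{73} = - \frac{11722}{7081} \approx -1.6554$)
$h x{\left(\left(4 + B\right) 1,\left(3 + \left(1 - 5\right)\right) 0 \right)} = - \frac{11722 \frac{\left(3 + \left(1 - 5\right)\right) 0}{-3 + \left(3 + \left(1 - 5\right)\right) 0}}{7081} = - \frac{11722 \frac{\left(3 - 4\right) 0}{-3 + \left(3 - 4\right) 0}}{7081} = - \frac{11722 \frac{\left(-1\right) 0}{-3 - 0}}{7081} = - \frac{11722 \frac{0}{-3 + 0}}{7081} = - \frac{11722 \frac{0}{-3}}{7081} = - \frac{11722 \cdot 0 \left(- \frac{1}{3}\right)}{7081} = \left(- \frac{11722}{7081}\right) 0 = 0$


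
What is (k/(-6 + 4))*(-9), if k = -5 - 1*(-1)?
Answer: -18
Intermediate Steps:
k = -4 (k = -5 + 1 = -4)
(k/(-6 + 4))*(-9) = -4/(-6 + 4)*(-9) = -4/(-2)*(-9) = -4*(-½)*(-9) = 2*(-9) = -18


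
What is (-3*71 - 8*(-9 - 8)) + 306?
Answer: 229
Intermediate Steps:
(-3*71 - 8*(-9 - 8)) + 306 = (-213 - 8*(-17)) + 306 = (-213 + 136) + 306 = -77 + 306 = 229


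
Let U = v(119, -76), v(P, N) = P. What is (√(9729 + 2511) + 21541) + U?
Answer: 21660 + 12*√85 ≈ 21771.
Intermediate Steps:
U = 119
(√(9729 + 2511) + 21541) + U = (√(9729 + 2511) + 21541) + 119 = (√12240 + 21541) + 119 = (12*√85 + 21541) + 119 = (21541 + 12*√85) + 119 = 21660 + 12*√85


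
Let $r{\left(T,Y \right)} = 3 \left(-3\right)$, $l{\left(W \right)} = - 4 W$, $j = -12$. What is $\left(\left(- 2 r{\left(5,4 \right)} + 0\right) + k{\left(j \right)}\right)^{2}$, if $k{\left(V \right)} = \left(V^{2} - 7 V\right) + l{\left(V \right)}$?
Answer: $86436$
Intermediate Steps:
$k{\left(V \right)} = V^{2} - 11 V$ ($k{\left(V \right)} = \left(V^{2} - 7 V\right) - 4 V = V^{2} - 11 V$)
$r{\left(T,Y \right)} = -9$
$\left(\left(- 2 r{\left(5,4 \right)} + 0\right) + k{\left(j \right)}\right)^{2} = \left(\left(\left(-2\right) \left(-9\right) + 0\right) - 12 \left(-11 - 12\right)\right)^{2} = \left(\left(18 + 0\right) - -276\right)^{2} = \left(18 + 276\right)^{2} = 294^{2} = 86436$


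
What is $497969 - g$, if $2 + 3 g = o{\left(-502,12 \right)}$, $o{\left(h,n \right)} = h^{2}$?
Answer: $\frac{1241905}{3} \approx 4.1397 \cdot 10^{5}$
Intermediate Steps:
$g = \frac{252002}{3}$ ($g = - \frac{2}{3} + \frac{\left(-502\right)^{2}}{3} = - \frac{2}{3} + \frac{1}{3} \cdot 252004 = - \frac{2}{3} + \frac{252004}{3} = \frac{252002}{3} \approx 84001.0$)
$497969 - g = 497969 - \frac{252002}{3} = \frac{1241905}{3}$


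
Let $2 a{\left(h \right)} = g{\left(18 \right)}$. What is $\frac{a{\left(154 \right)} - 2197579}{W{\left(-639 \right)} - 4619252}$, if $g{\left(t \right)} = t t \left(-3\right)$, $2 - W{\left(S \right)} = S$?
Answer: $\frac{2198065}{4618611} \approx 0.47591$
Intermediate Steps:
$W{\left(S \right)} = 2 - S$
$g{\left(t \right)} = - 3 t^{2}$ ($g{\left(t \right)} = t^{2} \left(-3\right) = - 3 t^{2}$)
$a{\left(h \right)} = -486$ ($a{\left(h \right)} = \frac{\left(-3\right) 18^{2}}{2} = \frac{\left(-3\right) 324}{2} = \frac{1}{2} \left(-972\right) = -486$)
$\frac{a{\left(154 \right)} - 2197579}{W{\left(-639 \right)} - 4619252} = \frac{-486 - 2197579}{\left(2 - -639\right) - 4619252} = \frac{-486 - 2197579}{\left(2 + 639\right) - 4619252} = \frac{-486 - 2197579}{641 - 4619252} = - \frac{2198065}{-4618611} = \left(-2198065\right) \left(- \frac{1}{4618611}\right) = \frac{2198065}{4618611}$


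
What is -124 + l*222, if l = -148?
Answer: -32980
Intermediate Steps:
-124 + l*222 = -124 - 148*222 = -124 - 32856 = -32980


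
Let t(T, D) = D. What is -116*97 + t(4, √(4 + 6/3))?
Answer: -11252 + √6 ≈ -11250.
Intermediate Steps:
-116*97 + t(4, √(4 + 6/3)) = -116*97 + √(4 + 6/3) = -11252 + √(4 + 6*(⅓)) = -11252 + √(4 + 2) = -11252 + √6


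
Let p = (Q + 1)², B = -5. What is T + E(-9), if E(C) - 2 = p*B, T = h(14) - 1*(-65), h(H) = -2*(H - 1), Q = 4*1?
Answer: -84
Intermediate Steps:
Q = 4
h(H) = 2 - 2*H (h(H) = -2*(-1 + H) = 2 - 2*H)
p = 25 (p = (4 + 1)² = 5² = 25)
T = 39 (T = (2 - 2*14) - 1*(-65) = (2 - 28) + 65 = -26 + 65 = 39)
E(C) = -123 (E(C) = 2 + 25*(-5) = 2 - 125 = -123)
T + E(-9) = 39 - 123 = -84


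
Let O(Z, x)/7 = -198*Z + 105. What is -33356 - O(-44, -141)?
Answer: -95075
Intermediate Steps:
O(Z, x) = 735 - 1386*Z (O(Z, x) = 7*(-198*Z + 105) = 7*(105 - 198*Z) = 735 - 1386*Z)
-33356 - O(-44, -141) = -33356 - (735 - 1386*(-44)) = -33356 - (735 + 60984) = -33356 - 1*61719 = -33356 - 61719 = -95075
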